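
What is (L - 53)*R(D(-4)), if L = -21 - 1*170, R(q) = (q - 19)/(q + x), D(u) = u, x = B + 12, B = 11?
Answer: 5612/19 ≈ 295.37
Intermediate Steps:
x = 23 (x = 11 + 12 = 23)
R(q) = (-19 + q)/(23 + q) (R(q) = (q - 19)/(q + 23) = (-19 + q)/(23 + q))
L = -191 (L = -21 - 170 = -191)
(L - 53)*R(D(-4)) = (-191 - 53)*((-19 - 4)/(23 - 4)) = -244*(-23)/19 = -244*(-23/19) = 5612/19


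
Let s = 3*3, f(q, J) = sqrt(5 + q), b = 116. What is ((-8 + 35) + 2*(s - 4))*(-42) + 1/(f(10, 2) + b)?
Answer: -20887198/13441 - sqrt(15)/13441 ≈ -1554.0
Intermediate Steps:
s = 9
((-8 + 35) + 2*(s - 4))*(-42) + 1/(f(10, 2) + b) = ((-8 + 35) + 2*(9 - 4))*(-42) + 1/(sqrt(5 + 10) + 116) = (27 + 2*5)*(-42) + 1/(sqrt(15) + 116) = (27 + 10)*(-42) + 1/(116 + sqrt(15)) = 37*(-42) + 1/(116 + sqrt(15)) = -1554 + 1/(116 + sqrt(15))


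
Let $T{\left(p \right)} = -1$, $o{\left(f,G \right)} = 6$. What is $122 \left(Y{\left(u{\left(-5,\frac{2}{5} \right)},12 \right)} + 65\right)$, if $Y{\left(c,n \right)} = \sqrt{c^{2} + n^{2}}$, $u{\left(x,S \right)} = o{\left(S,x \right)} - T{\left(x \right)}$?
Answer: $7930 + 122 \sqrt{193} \approx 9624.9$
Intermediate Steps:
$u{\left(x,S \right)} = 7$ ($u{\left(x,S \right)} = 6 - -1 = 6 + 1 = 7$)
$122 \left(Y{\left(u{\left(-5,\frac{2}{5} \right)},12 \right)} + 65\right) = 122 \left(\sqrt{7^{2} + 12^{2}} + 65\right) = 122 \left(\sqrt{49 + 144} + 65\right) = 122 \left(\sqrt{193} + 65\right) = 122 \left(65 + \sqrt{193}\right) = 7930 + 122 \sqrt{193}$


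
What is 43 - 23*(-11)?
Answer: 296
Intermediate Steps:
43 - 23*(-11) = 43 + 253 = 296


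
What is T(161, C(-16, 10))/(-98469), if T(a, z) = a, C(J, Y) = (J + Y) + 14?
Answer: -23/14067 ≈ -0.0016350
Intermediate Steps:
C(J, Y) = 14 + J + Y
T(161, C(-16, 10))/(-98469) = 161/(-98469) = 161*(-1/98469) = -23/14067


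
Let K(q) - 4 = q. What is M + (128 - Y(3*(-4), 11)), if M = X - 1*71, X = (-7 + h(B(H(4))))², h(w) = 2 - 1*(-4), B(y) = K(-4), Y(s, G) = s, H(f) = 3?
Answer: 70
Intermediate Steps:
K(q) = 4 + q
B(y) = 0 (B(y) = 4 - 4 = 0)
h(w) = 6 (h(w) = 2 + 4 = 6)
X = 1 (X = (-7 + 6)² = (-1)² = 1)
M = -70 (M = 1 - 1*71 = 1 - 71 = -70)
M + (128 - Y(3*(-4), 11)) = -70 + (128 - 3*(-4)) = -70 + (128 - 1*(-12)) = -70 + (128 + 12) = -70 + 140 = 70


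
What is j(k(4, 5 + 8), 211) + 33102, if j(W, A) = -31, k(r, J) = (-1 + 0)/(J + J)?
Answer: 33071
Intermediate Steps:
k(r, J) = -1/(2*J)
j(k(4, 5 + 8), 211) + 33102 = -31 + 33102 = 33071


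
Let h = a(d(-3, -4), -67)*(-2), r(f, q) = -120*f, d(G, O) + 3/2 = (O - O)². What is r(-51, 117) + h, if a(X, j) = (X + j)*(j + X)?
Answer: -6529/2 ≈ -3264.5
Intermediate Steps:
d(G, O) = -3/2 (d(G, O) = -3/2 + (O - O)² = -3/2 + 0² = -3/2 + 0 = -3/2)
a(X, j) = (X + j)² (a(X, j) = (X + j)*(X + j) = (X + j)²)
h = -18769/2 (h = (-3/2 - 67)²*(-2) = (-137/2)²*(-2) = (18769/4)*(-2) = -18769/2 ≈ -9384.5)
r(-51, 117) + h = -120*(-51) - 18769/2 = 6120 - 18769/2 = -6529/2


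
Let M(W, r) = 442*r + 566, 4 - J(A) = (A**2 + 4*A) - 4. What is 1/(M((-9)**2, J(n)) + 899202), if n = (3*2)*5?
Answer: 1/452464 ≈ 2.2101e-6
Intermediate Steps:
n = 30 (n = 6*5 = 30)
J(A) = 8 - A**2 - 4*A (J(A) = 4 - ((A**2 + 4*A) - 4) = 4 - (-4 + A**2 + 4*A) = 4 + (4 - A**2 - 4*A) = 8 - A**2 - 4*A)
M(W, r) = 566 + 442*r
1/(M((-9)**2, J(n)) + 899202) = 1/((566 + 442*(8 - 1*30**2 - 4*30)) + 899202) = 1/((566 + 442*(8 - 1*900 - 120)) + 899202) = 1/((566 + 442*(8 - 900 - 120)) + 899202) = 1/((566 + 442*(-1012)) + 899202) = 1/((566 - 447304) + 899202) = 1/(-446738 + 899202) = 1/452464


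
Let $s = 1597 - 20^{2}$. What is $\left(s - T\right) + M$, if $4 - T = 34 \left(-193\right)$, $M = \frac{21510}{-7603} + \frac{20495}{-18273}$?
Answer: $- \frac{746462000126}{138929619} \approx -5373.0$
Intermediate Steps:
$s = 1197$ ($s = 1597 - 400 = 1197$)
$M = - \frac{548875715}{138929619}$ ($M = 21510 \left(- \frac{1}{7603}\right) + 20495 \left(- \frac{1}{18273}\right) = - \frac{21510}{7603} - \frac{20495}{18273} = - \frac{548875715}{138929619} \approx -3.9507$)
$T = 6566$ ($T = 4 - 34 \left(-193\right) = 4 - -6562 = 4 + 6562 = 6566$)
$\left(s - T\right) + M = \left(1197 - 6566\right) - \frac{548875715}{138929619} = -5369 - \frac{548875715}{138929619} = - \frac{746462000126}{138929619}$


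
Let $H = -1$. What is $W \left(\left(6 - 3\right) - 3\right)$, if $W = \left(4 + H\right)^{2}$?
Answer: $0$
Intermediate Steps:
$W = 9$ ($W = \left(4 - 1\right)^{2} = 3^{2} = 9$)
$W \left(\left(6 - 3\right) - 3\right) = 9 \left(\left(6 - 3\right) - 3\right) = 9 \left(3 - 3\right) = 9 \cdot 0 = 0$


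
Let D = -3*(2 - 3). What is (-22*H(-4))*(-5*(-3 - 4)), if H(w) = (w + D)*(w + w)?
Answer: -6160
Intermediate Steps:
D = 3 (D = -3*(-1) = 3)
H(w) = 2*w*(3 + w) (H(w) = (w + 3)*(w + w) = (3 + w)*(2*w) = 2*w*(3 + w))
(-22*H(-4))*(-5*(-3 - 4)) = (-44*(-4)*(3 - 4))*(-5*(-3 - 4)) = (-44*(-4)*(-1))*(-5*(-7)) = -22*8*35 = -176*35 = -6160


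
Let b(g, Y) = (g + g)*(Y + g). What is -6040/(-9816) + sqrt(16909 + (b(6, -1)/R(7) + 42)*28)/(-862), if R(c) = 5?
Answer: 755/1227 - 13*sqrt(109)/862 ≈ 0.45787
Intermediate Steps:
b(g, Y) = 2*g*(Y + g) (b(g, Y) = (2*g)*(Y + g) = 2*g*(Y + g))
-6040/(-9816) + sqrt(16909 + (b(6, -1)/R(7) + 42)*28)/(-862) = -6040/(-9816) + sqrt(16909 + ((2*6*(-1 + 6))/5 + 42)*28)/(-862) = -6040*(-1/9816) + sqrt(16909 + ((2*6*5)*(1/5) + 42)*28)*(-1/862) = 755/1227 + sqrt(16909 + (60*(1/5) + 42)*28)*(-1/862) = 755/1227 + sqrt(16909 + (12 + 42)*28)*(-1/862) = 755/1227 + sqrt(16909 + 54*28)*(-1/862) = 755/1227 + sqrt(16909 + 1512)*(-1/862) = 755/1227 + sqrt(18421)*(-1/862) = 755/1227 + (13*sqrt(109))*(-1/862) = 755/1227 - 13*sqrt(109)/862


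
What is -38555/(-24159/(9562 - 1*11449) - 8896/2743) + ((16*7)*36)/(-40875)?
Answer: -181273487051221/44945591375 ≈ -4033.2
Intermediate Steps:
-38555/(-24159/(9562 - 1*11449) - 8896/2743) + ((16*7)*36)/(-40875) = -38555/(-24159/(9562 - 11449) - 8896*1/2743) + (112*36)*(-1/40875) = -38555/(-24159/(-1887) - 8896/2743) + 4032*(-1/40875) = -38555/(-24159*(-1/1887) - 8896/2743) - 1344/13625 = -38555/(8053/629 - 8896/2743) - 1344/13625 = -38555/16493795/1725347 - 1344/13625 = -38555*1725347/16493795 - 1344/13625 = -13304150717/3298759 - 1344/13625 = -181273487051221/44945591375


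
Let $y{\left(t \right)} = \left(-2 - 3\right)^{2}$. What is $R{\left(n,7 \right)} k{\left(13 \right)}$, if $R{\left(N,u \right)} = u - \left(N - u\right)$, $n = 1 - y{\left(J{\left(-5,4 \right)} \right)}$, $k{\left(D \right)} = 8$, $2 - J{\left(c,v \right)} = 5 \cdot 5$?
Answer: $304$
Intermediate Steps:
$J{\left(c,v \right)} = -23$ ($J{\left(c,v \right)} = 2 - 5 \cdot 5 = 2 - 25 = -23$)
$y{\left(t \right)} = 25$ ($y{\left(t \right)} = \left(-5\right)^{2} = 25$)
$n = -24$ ($n = 1 - 25 = -24$)
$R{\left(N,u \right)} = - N + 2 u$ ($R{\left(N,u \right)} = u - \left(N - u\right) = - N + 2 u$)
$R{\left(n,7 \right)} k{\left(13 \right)} = \left(\left(-1\right) \left(-24\right) + 2 \cdot 7\right) 8 = \left(24 + 14\right) 8 = 38 \cdot 8 = 304$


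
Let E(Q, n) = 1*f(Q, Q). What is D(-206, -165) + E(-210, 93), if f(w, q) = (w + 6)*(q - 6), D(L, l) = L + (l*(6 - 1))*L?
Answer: 213808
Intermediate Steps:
D(L, l) = L + 5*L*l (D(L, l) = L + (l*5)*L = L + (5*l)*L = L + 5*L*l)
f(w, q) = (-6 + q)*(6 + w) (f(w, q) = (6 + w)*(-6 + q) = (-6 + q)*(6 + w))
E(Q, n) = -36 + Q**2 (E(Q, n) = 1*(-36 - 6*Q + 6*Q + Q*Q) = 1*(-36 - 6*Q + 6*Q + Q**2) = 1*(-36 + Q**2) = -36 + Q**2)
D(-206, -165) + E(-210, 93) = -206*(1 + 5*(-165)) + (-36 + (-210)**2) = -206*(1 - 825) + (-36 + 44100) = -206*(-824) + 44064 = 169744 + 44064 = 213808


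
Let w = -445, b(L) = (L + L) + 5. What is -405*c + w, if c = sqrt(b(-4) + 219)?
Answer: -445 - 2430*sqrt(6) ≈ -6397.3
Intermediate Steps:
b(L) = 5 + 2*L (b(L) = 2*L + 5 = 5 + 2*L)
c = 6*sqrt(6) (c = sqrt((5 + 2*(-4)) + 219) = sqrt((5 - 8) + 219) = sqrt(-3 + 219) = sqrt(216) = 6*sqrt(6) ≈ 14.697)
-405*c + w = -2430*sqrt(6) - 445 = -445 - 2430*sqrt(6)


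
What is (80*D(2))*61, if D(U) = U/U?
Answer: 4880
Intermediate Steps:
D(U) = 1
(80*D(2))*61 = (80*1)*61 = 80*61 = 4880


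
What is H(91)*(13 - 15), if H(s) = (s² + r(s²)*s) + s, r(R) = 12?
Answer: -18928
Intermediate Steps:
H(s) = s² + 13*s (H(s) = (s² + 12*s) + s = s² + 13*s)
H(91)*(13 - 15) = (91*(13 + 91))*(13 - 15) = (91*104)*(-2) = 9464*(-2) = -18928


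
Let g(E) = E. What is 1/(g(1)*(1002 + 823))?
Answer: 1/1825 ≈ 0.00054795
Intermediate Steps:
1/(g(1)*(1002 + 823)) = 1/(1*(1002 + 823)) = 1/(1*1825) = 1/1825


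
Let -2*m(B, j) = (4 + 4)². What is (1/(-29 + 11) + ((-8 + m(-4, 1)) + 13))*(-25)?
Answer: 12175/18 ≈ 676.39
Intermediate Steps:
m(B, j) = -32 (m(B, j) = -(4 + 4)²/2 = -½*8² = -½*64 = -32)
(1/(-29 + 11) + ((-8 + m(-4, 1)) + 13))*(-25) = (1/(-29 + 11) + ((-8 - 32) + 13))*(-25) = (1/(-18) + (-40 + 13))*(-25) = (-1/18 - 27)*(-25) = -487/18*(-25) = 12175/18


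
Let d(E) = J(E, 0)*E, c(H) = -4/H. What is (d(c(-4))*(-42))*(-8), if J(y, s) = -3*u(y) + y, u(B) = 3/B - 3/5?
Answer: -10416/5 ≈ -2083.2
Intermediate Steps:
u(B) = -3/5 + 3/B (u(B) = 3/B - 3*1/5 = 3/B - 3/5 = -3/5 + 3/B)
J(y, s) = 9/5 + y - 9/y (J(y, s) = -3*(-3/5 + 3/y) + y = (9/5 - 9/y) + y = 9/5 + y - 9/y)
d(E) = E*(9/5 + E - 9/E) (d(E) = (9/5 + E - 9/E)*E = E*(9/5 + E - 9/E))
(d(c(-4))*(-42))*(-8) = ((-9 + (-4/(-4))**2 + 9*(-4/(-4))/5)*(-42))*(-8) = ((-9 + (-4*(-1/4))**2 + 9*(-4*(-1/4))/5)*(-42))*(-8) = ((-9 + 1**2 + (9/5)*1)*(-42))*(-8) = ((-9 + 1 + 9/5)*(-42))*(-8) = -31/5*(-42)*(-8) = (1302/5)*(-8) = -10416/5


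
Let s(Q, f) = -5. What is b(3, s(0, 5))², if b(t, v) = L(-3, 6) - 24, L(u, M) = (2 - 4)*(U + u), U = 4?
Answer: 676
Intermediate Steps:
L(u, M) = -8 - 2*u (L(u, M) = (2 - 4)*(4 + u) = -2*(4 + u) = -8 - 2*u)
b(t, v) = -26 (b(t, v) = (-8 - 2*(-3)) - 24 = (-8 + 6) - 24 = -2 - 24 = -26)
b(3, s(0, 5))² = (-26)² = 676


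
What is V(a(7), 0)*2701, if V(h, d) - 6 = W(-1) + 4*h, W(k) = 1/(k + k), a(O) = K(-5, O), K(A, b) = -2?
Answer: -13505/2 ≈ -6752.5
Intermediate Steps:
a(O) = -2
W(k) = 1/(2*k)
V(h, d) = 11/2 + 4*h (V(h, d) = 6 + ((½)/(-1) + 4*h) = 6 + ((½)*(-1) + 4*h) = 6 + (-½ + 4*h) = 11/2 + 4*h)
V(a(7), 0)*2701 = (11/2 + 4*(-2))*2701 = (11/2 - 8)*2701 = -5/2*2701 = -13505/2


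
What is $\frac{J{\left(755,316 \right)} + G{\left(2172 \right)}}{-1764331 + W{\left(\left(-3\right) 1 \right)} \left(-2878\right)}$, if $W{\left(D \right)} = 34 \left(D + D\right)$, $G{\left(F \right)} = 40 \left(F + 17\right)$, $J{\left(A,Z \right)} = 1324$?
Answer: $- \frac{88884}{1177219} \approx -0.075503$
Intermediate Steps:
$G{\left(F \right)} = 680 + 40 F$ ($G{\left(F \right)} = 40 \left(17 + F\right) = 680 + 40 F$)
$W{\left(D \right)} = 68 D$ ($W{\left(D \right)} = 34 \cdot 2 D = 68 D$)
$\frac{J{\left(755,316 \right)} + G{\left(2172 \right)}}{-1764331 + W{\left(\left(-3\right) 1 \right)} \left(-2878\right)} = \frac{1324 + \left(680 + 40 \cdot 2172\right)}{-1764331 + 68 \left(\left(-3\right) 1\right) \left(-2878\right)} = \frac{1324 + \left(680 + 86880\right)}{-1764331 + 68 \left(-3\right) \left(-2878\right)} = \frac{1324 + 87560}{-1764331 - -587112} = \frac{88884}{-1764331 + 587112} = \frac{88884}{-1177219} = 88884 \left(- \frac{1}{1177219}\right) = - \frac{88884}{1177219}$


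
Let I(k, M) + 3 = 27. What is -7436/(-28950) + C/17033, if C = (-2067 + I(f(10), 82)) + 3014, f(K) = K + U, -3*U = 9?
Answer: 77383919/246552675 ≈ 0.31386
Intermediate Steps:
U = -3 (U = -⅓*9 = -3)
f(K) = -3 + K (f(K) = K - 3 = -3 + K)
I(k, M) = 24 (I(k, M) = -3 + 27 = 24)
C = 971 (C = (-2067 + 24) + 3014 = -2043 + 3014 = 971)
-7436/(-28950) + C/17033 = -7436/(-28950) + 971/17033 = -7436*(-1/28950) + 971*(1/17033) = 3718/14475 + 971/17033 = 77383919/246552675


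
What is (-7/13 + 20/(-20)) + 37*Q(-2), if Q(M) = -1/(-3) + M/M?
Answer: 1864/39 ≈ 47.795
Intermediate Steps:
Q(M) = 4/3 (Q(M) = -1*(-⅓) + 1 = ⅓ + 1 = 4/3)
(-7/13 + 20/(-20)) + 37*Q(-2) = (-7/13 + 20/(-20)) + 37*(4/3) = (-7*1/13 + 20*(-1/20)) + 148/3 = (-7/13 - 1) + 148/3 = -20/13 + 148/3 = 1864/39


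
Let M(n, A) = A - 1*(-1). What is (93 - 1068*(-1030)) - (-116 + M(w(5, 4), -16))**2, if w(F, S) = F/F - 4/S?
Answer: 1082972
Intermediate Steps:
w(F, S) = 1 - 4/S
M(n, A) = 1 + A (M(n, A) = A + 1 = 1 + A)
(93 - 1068*(-1030)) - (-116 + M(w(5, 4), -16))**2 = (93 - 1068*(-1030)) - (-116 + (1 - 16))**2 = (93 + 1100040) - (-116 - 15)**2 = 1100133 - 1*(-131)**2 = 1100133 - 1*17161 = 1100133 - 17161 = 1082972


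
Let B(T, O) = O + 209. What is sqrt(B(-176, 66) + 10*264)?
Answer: sqrt(2915) ≈ 53.991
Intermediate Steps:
B(T, O) = 209 + O
sqrt(B(-176, 66) + 10*264) = sqrt((209 + 66) + 10*264) = sqrt(275 + 2640) = sqrt(2915)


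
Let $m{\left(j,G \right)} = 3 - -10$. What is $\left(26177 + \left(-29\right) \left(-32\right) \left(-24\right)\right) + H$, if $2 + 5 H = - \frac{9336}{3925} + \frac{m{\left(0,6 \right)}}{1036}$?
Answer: $\frac{79376753829}{20331500} \approx 3904.1$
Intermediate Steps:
$m{\left(j,G \right)} = 13$ ($m{\left(j,G \right)} = 3 + 10 = 13$)
$H = - \frac{17753671}{20331500}$ ($H = - \frac{2}{5} + \frac{- \frac{9336}{3925} + \frac{13}{1036}}{5} = - \frac{2}{5} + \frac{1}{5} \left(- \frac{9621071}{4066300}\right) = - \frac{2}{5} - \frac{9621071}{20331500} = - \frac{17753671}{20331500} \approx -0.87321$)
$\left(26177 + \left(-29\right) \left(-32\right) \left(-24\right)\right) + H = \left(26177 + \left(-29\right) \left(-32\right) \left(-24\right)\right) - \frac{17753671}{20331500} = \left(26177 + 928 \left(-24\right)\right) - \frac{17753671}{20331500} = \left(26177 - 22272\right) - \frac{17753671}{20331500} = 3905 - \frac{17753671}{20331500} = \frac{79376753829}{20331500}$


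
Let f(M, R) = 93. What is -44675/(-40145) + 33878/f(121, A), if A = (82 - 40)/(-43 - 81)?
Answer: 8801207/24087 ≈ 365.39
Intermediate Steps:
A = -21/62 (A = 42/(-124) = 42*(-1/124) = -21/62 ≈ -0.33871)
-44675/(-40145) + 33878/f(121, A) = -44675/(-40145) + 33878/93 = -44675*(-1/40145) + 33878*(1/93) = 8935/8029 + 33878/93 = 8801207/24087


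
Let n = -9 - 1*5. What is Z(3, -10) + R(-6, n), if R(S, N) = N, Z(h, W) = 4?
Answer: -10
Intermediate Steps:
n = -14 (n = -9 - 5 = -14)
Z(3, -10) + R(-6, n) = 4 - 14 = -10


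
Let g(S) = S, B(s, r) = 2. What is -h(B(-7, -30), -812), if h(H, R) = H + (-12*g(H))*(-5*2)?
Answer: -242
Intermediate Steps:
h(H, R) = 121*H (h(H, R) = H + (-12*H)*(-5*2) = H - 12*H*(-10) = H + 120*H = 121*H)
-h(B(-7, -30), -812) = -121*2 = -1*242 = -242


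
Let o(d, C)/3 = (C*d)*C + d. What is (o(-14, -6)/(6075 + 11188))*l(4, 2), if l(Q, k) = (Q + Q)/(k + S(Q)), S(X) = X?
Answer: -2072/17263 ≈ -0.12003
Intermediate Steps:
l(Q, k) = 2*Q/(Q + k) (l(Q, k) = (Q + Q)/(k + Q) = (2*Q)/(Q + k) = 2*Q/(Q + k))
o(d, C) = 3*d + 3*d*C² (o(d, C) = 3*((C*d)*C + d) = 3*(d*C² + d) = 3*(d + d*C²) = 3*d + 3*d*C²)
(o(-14, -6)/(6075 + 11188))*l(4, 2) = ((3*(-14)*(1 + (-6)²))/(6075 + 11188))*(2*4/(4 + 2)) = ((3*(-14)*(1 + 36))/17263)*(2*4/6) = ((3*(-14)*37)*(1/17263))*(2*4*(⅙)) = -1554*1/17263*(4/3) = -1554/17263*4/3 = -2072/17263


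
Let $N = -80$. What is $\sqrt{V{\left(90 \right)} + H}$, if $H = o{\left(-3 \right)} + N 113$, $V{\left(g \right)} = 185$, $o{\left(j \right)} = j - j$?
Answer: $i \sqrt{8855} \approx 94.101 i$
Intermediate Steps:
$o{\left(j \right)} = 0$
$H = -9040$ ($H = 0 - 9040 = -9040$)
$\sqrt{V{\left(90 \right)} + H} = \sqrt{185 - 9040} = \sqrt{-8855} = i \sqrt{8855}$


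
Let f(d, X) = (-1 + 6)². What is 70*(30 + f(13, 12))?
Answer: 3850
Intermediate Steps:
f(d, X) = 25 (f(d, X) = 5² = 25)
70*(30 + f(13, 12)) = 70*(30 + 25) = 70*55 = 3850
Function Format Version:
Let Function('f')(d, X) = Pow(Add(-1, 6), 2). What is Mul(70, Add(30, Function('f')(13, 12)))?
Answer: 3850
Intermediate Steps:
Function('f')(d, X) = 25 (Function('f')(d, X) = Pow(5, 2) = 25)
Mul(70, Add(30, Function('f')(13, 12))) = Mul(70, Add(30, 25)) = Mul(70, 55) = 3850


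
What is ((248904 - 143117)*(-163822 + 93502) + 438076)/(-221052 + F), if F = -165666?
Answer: 3719251882/193359 ≈ 19235.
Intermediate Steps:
((248904 - 143117)*(-163822 + 93502) + 438076)/(-221052 + F) = ((248904 - 143117)*(-163822 + 93502) + 438076)/(-221052 - 165666) = (105787*(-70320) + 438076)/(-386718) = (-7438941840 + 438076)*(-1/386718) = -7438503764*(-1/386718) = 3719251882/193359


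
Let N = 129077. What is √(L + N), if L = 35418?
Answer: √164495 ≈ 405.58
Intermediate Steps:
√(L + N) = √(35418 + 129077) = √164495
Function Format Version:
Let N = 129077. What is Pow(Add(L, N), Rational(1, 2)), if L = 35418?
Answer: Pow(164495, Rational(1, 2)) ≈ 405.58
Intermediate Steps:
Pow(Add(L, N), Rational(1, 2)) = Pow(Add(35418, 129077), Rational(1, 2)) = Pow(164495, Rational(1, 2))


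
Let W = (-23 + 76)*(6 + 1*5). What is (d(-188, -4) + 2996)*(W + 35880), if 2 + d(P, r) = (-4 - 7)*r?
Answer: 110774594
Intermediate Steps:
d(P, r) = -2 - 11*r (d(P, r) = -2 + (-4 - 7)*r = -2 - 11*r)
W = 583 (W = 53*(6 + 5) = 53*11 = 583)
(d(-188, -4) + 2996)*(W + 35880) = ((-2 - 11*(-4)) + 2996)*(583 + 35880) = ((-2 + 44) + 2996)*36463 = (42 + 2996)*36463 = 3038*36463 = 110774594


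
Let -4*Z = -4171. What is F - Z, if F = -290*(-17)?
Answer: 15549/4 ≈ 3887.3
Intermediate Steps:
Z = 4171/4 (Z = -1/4*(-4171) = 4171/4 ≈ 1042.8)
F = 4930
F - Z = 4930 - 1*4171/4 = 4930 - 4171/4 = 15549/4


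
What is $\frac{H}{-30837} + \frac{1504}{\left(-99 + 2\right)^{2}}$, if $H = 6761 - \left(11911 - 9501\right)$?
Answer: $\frac{286331}{15270807} \approx 0.01875$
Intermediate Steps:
$H = 4351$ ($H = 6761 - \left(11911 - 9501\right) = 6761 - 2410 = 4351$)
$\frac{H}{-30837} + \frac{1504}{\left(-99 + 2\right)^{2}} = \frac{4351}{-30837} + \frac{1504}{\left(-99 + 2\right)^{2}} = 4351 \left(- \frac{1}{30837}\right) + \frac{1504}{\left(-97\right)^{2}} = - \frac{229}{1623} + \frac{1504}{9409} = \frac{286331}{15270807}$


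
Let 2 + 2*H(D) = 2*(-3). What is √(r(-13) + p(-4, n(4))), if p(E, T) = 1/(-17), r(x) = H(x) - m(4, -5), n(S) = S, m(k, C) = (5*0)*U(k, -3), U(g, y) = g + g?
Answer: I*√1173/17 ≈ 2.0147*I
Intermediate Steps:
U(g, y) = 2*g
m(k, C) = 0 (m(k, C) = (5*0)*(2*k) = 0*(2*k) = 0)
H(D) = -4 (H(D) = -1 + (2*(-3))/2 = -1 + (½)*(-6) = -1 - 3 = -4)
r(x) = -4 (r(x) = -4 - 1*0 = -4 + 0 = -4)
p(E, T) = -1/17
√(r(-13) + p(-4, n(4))) = √(-4 - 1/17) = √(-69/17) = I*√1173/17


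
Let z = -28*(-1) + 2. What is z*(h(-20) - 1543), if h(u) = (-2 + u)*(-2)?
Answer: -44970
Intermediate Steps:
h(u) = 4 - 2*u
z = 30 (z = -14*(-2) + 2 = 28 + 2 = 30)
z*(h(-20) - 1543) = 30*((4 - 2*(-20)) - 1543) = 30*((4 + 40) - 1543) = 30*(44 - 1543) = 30*(-1499) = -44970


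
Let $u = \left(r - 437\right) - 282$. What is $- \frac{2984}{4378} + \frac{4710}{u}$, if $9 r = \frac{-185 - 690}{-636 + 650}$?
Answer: $- \frac{205079384}{28603663} \approx -7.1697$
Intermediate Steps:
$r = - \frac{125}{18}$ ($r = \frac{\left(-185 - 690\right) \frac{1}{-636 + 650}}{9} = \frac{\left(-875\right) \frac{1}{14}}{9} = \frac{1}{9} \left(- \frac{125}{2}\right) = - \frac{125}{18} \approx -6.9444$)
$u = - \frac{13067}{18}$ ($u = \left(- \frac{125}{18} - 437\right) - 282 = - \frac{7991}{18} - 282 = - \frac{13067}{18} \approx -725.94$)
$- \frac{2984}{4378} + \frac{4710}{u} = - \frac{2984}{4378} + \frac{4710}{- \frac{13067}{18}} = \left(-2984\right) \frac{1}{4378} + 4710 \left(- \frac{18}{13067}\right) = - \frac{1492}{2189} - \frac{84780}{13067} = - \frac{205079384}{28603663}$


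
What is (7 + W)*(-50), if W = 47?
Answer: -2700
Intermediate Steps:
(7 + W)*(-50) = (7 + 47)*(-50) = 54*(-50) = -2700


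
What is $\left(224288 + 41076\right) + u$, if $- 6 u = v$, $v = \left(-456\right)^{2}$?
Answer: $230708$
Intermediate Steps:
$v = 207936$
$u = -34656$ ($u = \left(- \frac{1}{6}\right) 207936 = -34656$)
$\left(224288 + 41076\right) + u = \left(224288 + 41076\right) - 34656 = 265364 - 34656 = 230708$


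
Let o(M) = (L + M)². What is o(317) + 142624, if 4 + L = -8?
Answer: 235649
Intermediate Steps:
L = -12 (L = -4 - 8 = -12)
o(M) = (-12 + M)²
o(317) + 142624 = (-12 + 317)² + 142624 = 305² + 142624 = 93025 + 142624 = 235649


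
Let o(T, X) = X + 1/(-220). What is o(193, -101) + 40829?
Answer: 8960159/220 ≈ 40728.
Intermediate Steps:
o(T, X) = -1/220 + X (o(T, X) = X - 1/220 = -1/220 + X)
o(193, -101) + 40829 = (-1/220 - 101) + 40829 = -22221/220 + 40829 = 8960159/220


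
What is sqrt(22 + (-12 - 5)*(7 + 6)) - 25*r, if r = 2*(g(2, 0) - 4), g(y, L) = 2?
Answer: 100 + I*sqrt(199) ≈ 100.0 + 14.107*I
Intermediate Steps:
r = -4 (r = 2*(2 - 4) = 2*(-2) = -4)
sqrt(22 + (-12 - 5)*(7 + 6)) - 25*r = sqrt(22 + (-12 - 5)*(7 + 6)) - 25*(-4) = sqrt(22 - 17*13) + 100 = sqrt(22 - 221) + 100 = sqrt(-199) + 100 = I*sqrt(199) + 100 = 100 + I*sqrt(199)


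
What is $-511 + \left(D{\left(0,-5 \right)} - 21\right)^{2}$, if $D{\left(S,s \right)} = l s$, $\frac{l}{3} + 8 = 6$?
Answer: $-430$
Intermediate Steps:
$l = -6$ ($l = -24 + 3 \cdot 6 = -24 + 18 = -6$)
$D{\left(S,s \right)} = - 6 s$
$-511 + \left(D{\left(0,-5 \right)} - 21\right)^{2} = -511 + \left(\left(-6\right) \left(-5\right) - 21\right)^{2} = -511 + \left(30 - 21\right)^{2} = -511 + 9^{2} = -511 + 81 = -430$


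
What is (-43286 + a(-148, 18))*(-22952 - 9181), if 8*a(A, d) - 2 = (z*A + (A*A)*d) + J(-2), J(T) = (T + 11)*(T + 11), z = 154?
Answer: -812161575/8 ≈ -1.0152e+8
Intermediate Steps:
J(T) = (11 + T)² (J(T) = (11 + T)*(11 + T) = (11 + T)²)
a(A, d) = 83/8 + 77*A/4 + d*A²/8 (a(A, d) = ¼ + ((154*A + (A*A)*d) + (11 - 2)²)/8 = ¼ + ((154*A + A²*d) + 9²)/8 = ¼ + ((154*A + d*A²) + 81)/8 = ¼ + (81 + 154*A + d*A²)/8 = ¼ + (81/8 + 77*A/4 + d*A²/8) = 83/8 + 77*A/4 + d*A²/8)
(-43286 + a(-148, 18))*(-22952 - 9181) = (-43286 + (83/8 + (77/4)*(-148) + (⅛)*18*(-148)²))*(-22952 - 9181) = (-43286 + (83/8 - 2849 + (⅛)*18*21904))*(-32133) = (-43286 + (83/8 - 2849 + 49284))*(-32133) = (-43286 + 371563/8)*(-32133) = (25275/8)*(-32133) = -812161575/8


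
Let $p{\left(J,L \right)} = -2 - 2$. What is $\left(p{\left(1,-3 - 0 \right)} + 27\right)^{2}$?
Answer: $529$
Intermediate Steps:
$p{\left(J,L \right)} = -4$
$\left(p{\left(1,-3 - 0 \right)} + 27\right)^{2} = \left(-4 + 27\right)^{2} = 23^{2} = 529$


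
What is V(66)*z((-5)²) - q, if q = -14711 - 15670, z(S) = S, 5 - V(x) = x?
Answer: 28856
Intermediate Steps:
V(x) = 5 - x
q = -30381
V(66)*z((-5)²) - q = (5 - 1*66)*(-5)² - 1*(-30381) = (5 - 66)*25 + 30381 = -61*25 + 30381 = -1525 + 30381 = 28856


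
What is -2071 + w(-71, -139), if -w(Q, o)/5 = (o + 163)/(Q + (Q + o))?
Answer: -581831/281 ≈ -2070.6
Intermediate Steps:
w(Q, o) = -5*(163 + o)/(o + 2*Q) (w(Q, o) = -5*(o + 163)/(Q + (Q + o)) = -5*(163 + o)/(o + 2*Q))
-2071 + w(-71, -139) = -2071 + 5*(-163 - 1*(-139))/(-139 + 2*(-71)) = -2071 + 5*(-163 + 139)/(-139 - 142) = -2071 + 5*(-24)/(-281) = -2071 + 5*(-1/281)*(-24) = -2071 + 120/281 = -581831/281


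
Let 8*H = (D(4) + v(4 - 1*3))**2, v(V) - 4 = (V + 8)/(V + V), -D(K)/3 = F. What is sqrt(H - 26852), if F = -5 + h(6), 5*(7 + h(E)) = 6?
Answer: I*sqrt(42628638)/40 ≈ 163.23*I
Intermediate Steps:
h(E) = -29/5 (h(E) = -7 + (1/5)*6 = -7 + 6/5 = -29/5)
F = -54/5 (F = -5 - 29/5 = -54/5 ≈ -10.800)
D(K) = 162/5 (D(K) = -3*(-54/5) = 162/5)
v(V) = 4 + (8 + V)/(2*V) (v(V) = 4 + (V + 8)/(V + V) = 4 + (8 + V)/((2*V)) = 4 + (8 + V)*(1/(2*V)) = 4 + (8 + V)/(2*V))
H = 167281/800 (H = (162/5 + (9/2 + 4/(4 - 1*3)))**2/8 = (162/5 + (9/2 + 4/(4 - 3)))**2/8 = (162/5 + (9/2 + 4/1))**2/8 = (162/5 + (9/2 + 4*1))**2/8 = (162/5 + (9/2 + 4))**2/8 = (162/5 + 17/2)**2/8 = (409/10)**2/8 = (1/8)*(167281/100) = 167281/800 ≈ 209.10)
sqrt(H - 26852) = sqrt(167281/800 - 26852) = sqrt(-21314319/800) = I*sqrt(42628638)/40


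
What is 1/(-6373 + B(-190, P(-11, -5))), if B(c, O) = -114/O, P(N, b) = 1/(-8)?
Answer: -1/5461 ≈ -0.00018312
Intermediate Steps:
P(N, b) = -⅛
1/(-6373 + B(-190, P(-11, -5))) = 1/(-6373 - 114/(-⅛)) = 1/(-6373 - 114*(-8)) = 1/(-6373 + 912) = 1/(-5461) = -1/5461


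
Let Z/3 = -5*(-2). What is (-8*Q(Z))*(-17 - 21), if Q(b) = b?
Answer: 9120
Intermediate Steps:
Z = 30 (Z = 3*(-5*(-2)) = 3*10 = 30)
(-8*Q(Z))*(-17 - 21) = (-8*30)*(-17 - 21) = -240*(-38) = 9120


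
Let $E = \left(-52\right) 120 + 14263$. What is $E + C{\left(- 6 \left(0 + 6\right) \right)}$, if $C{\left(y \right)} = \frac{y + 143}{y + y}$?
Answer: $\frac{577549}{72} \approx 8021.5$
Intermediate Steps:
$E = 8023$ ($E = -6240 + 14263 = 8023$)
$C{\left(y \right)} = \frac{143 + y}{2 y}$
$E + C{\left(- 6 \left(0 + 6\right) \right)} = 8023 + \frac{143 - 6 \left(0 + 6\right)}{2 \left(- 6 \left(0 + 6\right)\right)} = 8023 + \frac{143 - 36}{2 \left(\left(-6\right) 6\right)} = 8023 + \frac{143 - 36}{2 \left(-36\right)} = 8023 + \frac{1}{2} \left(- \frac{1}{36}\right) 107 = 8023 - \frac{107}{72} = \frac{577549}{72}$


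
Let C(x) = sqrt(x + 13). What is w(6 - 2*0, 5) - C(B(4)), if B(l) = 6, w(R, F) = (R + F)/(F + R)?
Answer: 1 - sqrt(19) ≈ -3.3589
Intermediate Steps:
w(R, F) = 1 (w(R, F) = (F + R)/(F + R) = 1)
C(x) = sqrt(13 + x)
w(6 - 2*0, 5) - C(B(4)) = 1 - sqrt(13 + 6) = 1 - sqrt(19)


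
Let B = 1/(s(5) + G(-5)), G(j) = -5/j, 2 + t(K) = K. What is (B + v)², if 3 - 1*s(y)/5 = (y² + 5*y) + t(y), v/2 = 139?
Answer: 4791546841/62001 ≈ 77282.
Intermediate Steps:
t(K) = -2 + K
v = 278 (v = 2*139 = 278)
s(y) = 25 - 30*y - 5*y² (s(y) = 15 - 5*((y² + 5*y) + (-2 + y)) = 15 - 5*(-2 + y² + 6*y) = 15 + (10 - 30*y - 5*y²) = 25 - 30*y - 5*y²)
B = -1/249 (B = 1/((25 - 30*5 - 5*5²) - 5/(-5)) = 1/((25 - 150 - 5*25) - 5*(-⅕)) = 1/((25 - 150 - 125) + 1) = 1/(-250 + 1) = 1/(-249) = -1/249 ≈ -0.0040161)
(B + v)² = (-1/249 + 278)² = (69221/249)² = 4791546841/62001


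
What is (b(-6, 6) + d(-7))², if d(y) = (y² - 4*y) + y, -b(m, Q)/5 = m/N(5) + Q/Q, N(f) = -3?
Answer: 3025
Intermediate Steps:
b(m, Q) = -5 + 5*m/3 (b(m, Q) = -5*(m/(-3) + Q/Q) = -5*(m*(-⅓) + 1) = -5*(-m/3 + 1) = -5*(1 - m/3) = -5 + 5*m/3)
d(y) = y² - 3*y
(b(-6, 6) + d(-7))² = ((-5 + (5/3)*(-6)) - 7*(-3 - 7))² = ((-5 - 10) - 7*(-10))² = (-15 + 70)² = 55² = 3025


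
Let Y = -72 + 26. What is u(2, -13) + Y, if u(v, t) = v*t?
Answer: -72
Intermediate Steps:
Y = -46
u(v, t) = t*v
u(2, -13) + Y = -13*2 - 46 = -26 - 46 = -72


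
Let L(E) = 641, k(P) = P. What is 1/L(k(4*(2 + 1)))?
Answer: 1/641 ≈ 0.0015601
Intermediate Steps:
1/L(k(4*(2 + 1))) = 1/641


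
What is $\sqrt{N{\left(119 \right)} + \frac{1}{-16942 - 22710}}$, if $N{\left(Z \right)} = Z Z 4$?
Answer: $\frac{\sqrt{22265072703831}}{19826} \approx 238.0$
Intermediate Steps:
$N{\left(Z \right)} = 4 Z^{2}$ ($N{\left(Z \right)} = Z^{2} \cdot 4 = 4 Z^{2}$)
$\sqrt{N{\left(119 \right)} + \frac{1}{-16942 - 22710}} = \sqrt{4 \cdot 119^{2} + \frac{1}{-16942 - 22710}} = \sqrt{4 \cdot 14161 + \frac{1}{-39652}} = \sqrt{56644 - \frac{1}{39652}} = \sqrt{\frac{2246047887}{39652}} = \frac{\sqrt{22265072703831}}{19826}$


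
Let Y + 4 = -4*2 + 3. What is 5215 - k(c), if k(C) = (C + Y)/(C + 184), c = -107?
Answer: 401671/77 ≈ 5216.5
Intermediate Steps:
Y = -9 (Y = -4 + (-4*2 + 3) = -4 + (-8 + 3) = -4 - 5 = -9)
k(C) = (-9 + C)/(184 + C) (k(C) = (C - 9)/(C + 184) = (-9 + C)/(184 + C))
5215 - k(c) = 5215 - (-9 - 107)/(184 - 107) = 5215 - (-116)/77 = 5215 - 1*(-116/77) = 5215 + 116/77 = 401671/77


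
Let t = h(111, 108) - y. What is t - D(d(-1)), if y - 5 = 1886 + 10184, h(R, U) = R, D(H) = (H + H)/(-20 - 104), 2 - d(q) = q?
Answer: -741765/62 ≈ -11964.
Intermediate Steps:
d(q) = 2 - q
D(H) = -H/62 (D(H) = (2*H)/(-124) = (2*H)*(-1/124) = -H/62)
y = 12075 (y = 5 + (1886 + 10184) = 5 + 12070 = 12075)
t = -11964 (t = 111 - 1*12075 = 111 - 12075 = -11964)
t - D(d(-1)) = -11964 - (-1)*(2 - 1*(-1))/62 = -11964 - (-1)*(2 + 1)/62 = -11964 - (-1)*3/62 = -11964 - 1*(-3/62) = -11964 + 3/62 = -741765/62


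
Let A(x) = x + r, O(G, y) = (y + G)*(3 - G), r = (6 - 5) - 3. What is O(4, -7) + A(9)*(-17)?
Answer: -116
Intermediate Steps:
r = -2 (r = 1 - 3 = -2)
O(G, y) = (3 - G)*(G + y) (O(G, y) = (G + y)*(3 - G) = (3 - G)*(G + y))
A(x) = -2 + x (A(x) = x - 2 = -2 + x)
O(4, -7) + A(9)*(-17) = (-1*4**2 + 3*4 + 3*(-7) - 1*4*(-7)) + (-2 + 9)*(-17) = (-1*16 + 12 - 21 + 28) + 7*(-17) = (-16 + 12 - 21 + 28) - 119 = 3 - 119 = -116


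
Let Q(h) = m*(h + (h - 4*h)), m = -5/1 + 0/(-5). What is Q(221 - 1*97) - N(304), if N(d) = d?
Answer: 936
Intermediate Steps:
m = -5 (m = -5*1 + 0*(-1/5) = -5 + 0 = -5)
Q(h) = 10*h (Q(h) = -5*(h + (h - 4*h)) = -5*(h - 3*h) = -(-10)*h = 10*h)
Q(221 - 1*97) - N(304) = 10*(221 - 1*97) - 1*304 = 10*(221 - 97) - 304 = 10*124 - 304 = 1240 - 304 = 936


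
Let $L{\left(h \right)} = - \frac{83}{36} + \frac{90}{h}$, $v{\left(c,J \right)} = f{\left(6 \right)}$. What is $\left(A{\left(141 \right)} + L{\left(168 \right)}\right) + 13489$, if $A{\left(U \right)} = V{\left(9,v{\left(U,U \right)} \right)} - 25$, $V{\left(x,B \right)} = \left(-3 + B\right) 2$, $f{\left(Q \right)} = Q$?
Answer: $\frac{1696997}{126} \approx 13468.0$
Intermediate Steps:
$v{\left(c,J \right)} = 6$
$V{\left(x,B \right)} = -6 + 2 B$
$A{\left(U \right)} = -19$ ($A{\left(U \right)} = \left(-6 + 2 \cdot 6\right) - 25 = \left(-6 + 12\right) - 25 = 6 - 25 = -19$)
$L{\left(h \right)} = - \frac{83}{36} + \frac{90}{h}$ ($L{\left(h \right)} = \left(-83\right) \frac{1}{36} + \frac{90}{h} = - \frac{83}{36} + \frac{90}{h}$)
$\left(A{\left(141 \right)} + L{\left(168 \right)}\right) + 13489 = \left(-19 - \left(\frac{83}{36} - \frac{90}{168}\right)\right) + 13489 = \left(-19 + \left(- \frac{83}{36} + 90 \cdot \frac{1}{168}\right)\right) + 13489 = \left(-19 + \left(- \frac{83}{36} + \frac{15}{28}\right)\right) + 13489 = \left(-19 - \frac{223}{126}\right) + 13489 = - \frac{2617}{126} + 13489 = \frac{1696997}{126}$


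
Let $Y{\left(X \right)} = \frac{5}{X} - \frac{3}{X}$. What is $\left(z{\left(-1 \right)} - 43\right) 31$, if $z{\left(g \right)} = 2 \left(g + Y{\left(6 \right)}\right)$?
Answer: $- \frac{4123}{3} \approx -1374.3$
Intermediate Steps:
$Y{\left(X \right)} = \frac{2}{X}$
$z{\left(g \right)} = \frac{2}{3} + 2 g$ ($z{\left(g \right)} = 2 \left(g + \frac{2}{6}\right) = 2 \left(g + 2 \cdot \frac{1}{6}\right) = 2 \left(g + \frac{1}{3}\right) = 2 \left(\frac{1}{3} + g\right) = \frac{2}{3} + 2 g$)
$\left(z{\left(-1 \right)} - 43\right) 31 = \left(\left(\frac{2}{3} + 2 \left(-1\right)\right) - 43\right) 31 = \left(\left(\frac{2}{3} - 2\right) - 43\right) 31 = \left(- \frac{4}{3} - 43\right) 31 = \left(- \frac{133}{3}\right) 31 = - \frac{4123}{3}$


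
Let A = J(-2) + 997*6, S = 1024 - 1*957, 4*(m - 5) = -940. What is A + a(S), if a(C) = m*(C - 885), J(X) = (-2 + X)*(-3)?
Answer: 194134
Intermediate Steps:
m = -230 (m = 5 + (¼)*(-940) = 5 - 235 = -230)
J(X) = 6 - 3*X
S = 67 (S = 1024 - 957 = 67)
A = 5994 (A = (6 - 3*(-2)) + 997*6 = (6 + 6) + 5982 = 12 + 5982 = 5994)
a(C) = 203550 - 230*C (a(C) = -230*(C - 885) = -230*(-885 + C) = 203550 - 230*C)
A + a(S) = 5994 + (203550 - 230*67) = 5994 + (203550 - 15410) = 5994 + 188140 = 194134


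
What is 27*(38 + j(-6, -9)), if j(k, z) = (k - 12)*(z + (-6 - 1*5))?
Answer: 10746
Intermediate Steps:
j(k, z) = (-12 + k)*(-11 + z) (j(k, z) = (-12 + k)*(z + (-6 - 5)) = (-12 + k)*(z - 11) = (-12 + k)*(-11 + z))
27*(38 + j(-6, -9)) = 27*(38 + (132 - 12*(-9) - 11*(-6) - 6*(-9))) = 27*(38 + (132 + 108 + 66 + 54)) = 27*(38 + 360) = 27*398 = 10746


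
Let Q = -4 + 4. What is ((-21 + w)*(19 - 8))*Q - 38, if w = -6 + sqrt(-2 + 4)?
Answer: -38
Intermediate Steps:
w = -6 + sqrt(2) ≈ -4.5858
Q = 0
((-21 + w)*(19 - 8))*Q - 38 = ((-21 + (-6 + sqrt(2)))*(19 - 8))*0 - 38 = ((-27 + sqrt(2))*11)*0 - 38 = (-297 + 11*sqrt(2))*0 - 38 = 0 - 38 = -38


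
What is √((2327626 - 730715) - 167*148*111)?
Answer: I*√1146565 ≈ 1070.8*I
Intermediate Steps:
√((2327626 - 730715) - 167*148*111) = √(1596911 - 24716*111) = √(1596911 - 2743476) = √(-1146565) = I*√1146565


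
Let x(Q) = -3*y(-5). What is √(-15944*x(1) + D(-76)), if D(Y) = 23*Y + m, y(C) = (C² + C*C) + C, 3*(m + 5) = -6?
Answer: 3*√238965 ≈ 1466.5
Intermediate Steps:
m = -7 (m = -5 + (⅓)*(-6) = -5 - 2 = -7)
y(C) = C + 2*C² (y(C) = (C² + C²) + C = 2*C² + C = C + 2*C²)
x(Q) = -135 (x(Q) = -(-15)*(1 + 2*(-5)) = -(-15)*(1 - 10) = -(-15)*(-9) = -3*45 = -135)
D(Y) = -7 + 23*Y (D(Y) = 23*Y - 7 = -7 + 23*Y)
√(-15944*x(1) + D(-76)) = √(-15944*(-135) + (-7 + 23*(-76))) = √(2152440 + (-7 - 1748)) = √(2152440 - 1755) = √2150685 = 3*√238965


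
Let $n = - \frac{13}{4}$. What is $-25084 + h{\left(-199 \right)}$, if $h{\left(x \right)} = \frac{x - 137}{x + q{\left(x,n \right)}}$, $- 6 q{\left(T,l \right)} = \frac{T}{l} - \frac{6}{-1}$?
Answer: $- \frac{102812764}{4099} \approx -25082.0$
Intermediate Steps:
$n = - \frac{13}{4}$ ($n = \left(-13\right) \frac{1}{4} = - \frac{13}{4} \approx -3.25$)
$q{\left(T,l \right)} = -1 - \frac{T}{6 l}$ ($q{\left(T,l \right)} = - \frac{\frac{T}{l} - \frac{6}{-1}}{6} = - \frac{\frac{T}{l} - -6}{6} = - \frac{\frac{T}{l} + 6}{6} = - \frac{6 + \frac{T}{l}}{6} = -1 - \frac{T}{6 l}$)
$h{\left(x \right)} = \frac{-137 + x}{-1 + \frac{41 x}{39}}$ ($h{\left(x \right)} = \frac{x - 137}{x + \frac{\left(-1\right) \left(- \frac{13}{4}\right) - \frac{x}{6}}{- \frac{13}{4}}} = \frac{-137 + x}{x - \frac{4 \left(\frac{13}{4} - \frac{x}{6}\right)}{13}} = \frac{-137 + x}{x + \left(-1 + \frac{2 x}{39}\right)} = \frac{-137 + x}{-1 + \frac{41 x}{39}}$)
$-25084 + h{\left(-199 \right)} = -25084 + \frac{39 \left(-137 - 199\right)}{-39 + 41 \left(-199\right)} = -25084 + 39 \frac{1}{-39 - 8159} \left(-336\right) = -25084 + 39 \frac{1}{-8198} \left(-336\right) = -25084 + 39 \left(- \frac{1}{8198}\right) \left(-336\right) = -25084 + \frac{6552}{4099} = - \frac{102812764}{4099}$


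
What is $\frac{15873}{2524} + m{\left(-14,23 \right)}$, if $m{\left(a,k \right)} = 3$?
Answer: $\frac{23445}{2524} \approx 9.2888$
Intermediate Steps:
$\frac{15873}{2524} + m{\left(-14,23 \right)} = \frac{15873}{2524} + 3 = \frac{23445}{2524}$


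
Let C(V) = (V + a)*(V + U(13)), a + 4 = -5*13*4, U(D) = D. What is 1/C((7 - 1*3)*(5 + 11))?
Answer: -1/15400 ≈ -6.4935e-5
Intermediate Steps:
a = -264 (a = -4 - 5*13*4 = -4 - 65*4 = -4 - 260 = -264)
C(V) = (-264 + V)*(13 + V) (C(V) = (V - 264)*(V + 13) = (-264 + V)*(13 + V))
1/C((7 - 1*3)*(5 + 11)) = 1/(-3432 + ((7 - 1*3)*(5 + 11))**2 - 251*(7 - 1*3)*(5 + 11)) = 1/(-3432 + ((7 - 3)*16)**2 - 251*(7 - 3)*16) = 1/(-3432 + (4*16)**2 - 1004*16) = 1/(-3432 + 64**2 - 251*64) = 1/(-3432 + 4096 - 16064) = 1/(-15400) = -1/15400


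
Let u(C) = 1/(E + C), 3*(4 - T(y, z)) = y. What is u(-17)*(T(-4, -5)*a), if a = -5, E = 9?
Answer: 10/3 ≈ 3.3333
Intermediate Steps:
T(y, z) = 4 - y/3
u(C) = 1/(9 + C)
u(-17)*(T(-4, -5)*a) = ((4 - ⅓*(-4))*(-5))/(9 - 17) = ((4 + 4/3)*(-5))/(-8) = -2*(-5)/3 = -⅛*(-80/3) = 10/3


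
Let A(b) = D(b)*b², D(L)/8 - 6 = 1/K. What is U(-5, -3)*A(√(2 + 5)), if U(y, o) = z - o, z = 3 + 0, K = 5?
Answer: 10416/5 ≈ 2083.2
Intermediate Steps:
z = 3
D(L) = 248/5 (D(L) = 48 + 8/5 = 248/5)
U(y, o) = 3 - o
A(b) = 248*b²/5
U(-5, -3)*A(√(2 + 5)) = (3 - 1*(-3))*(248*(√(2 + 5))²/5) = (3 + 3)*(248*(√7)²/5) = 6*((248/5)*7) = 6*(1736/5) = 10416/5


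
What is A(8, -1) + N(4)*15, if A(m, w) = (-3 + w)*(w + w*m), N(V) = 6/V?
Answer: 117/2 ≈ 58.500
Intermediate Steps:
A(m, w) = (-3 + w)*(w + m*w)
A(8, -1) + N(4)*15 = -(-3 - 1 - 3*8 + 8*(-1)) + (6/4)*15 = -(-3 - 1 - 24 - 8) + (6*(1/4))*15 = -1*(-36) + (3/2)*15 = 36 + 45/2 = 117/2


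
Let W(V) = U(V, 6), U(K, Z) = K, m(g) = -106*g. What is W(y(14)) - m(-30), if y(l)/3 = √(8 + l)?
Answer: -3180 + 3*√22 ≈ -3165.9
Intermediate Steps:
y(l) = 3*√(8 + l)
W(V) = V
W(y(14)) - m(-30) = 3*√(8 + 14) - (-106)*(-30) = 3*√22 - 1*3180 = 3*√22 - 3180 = -3180 + 3*√22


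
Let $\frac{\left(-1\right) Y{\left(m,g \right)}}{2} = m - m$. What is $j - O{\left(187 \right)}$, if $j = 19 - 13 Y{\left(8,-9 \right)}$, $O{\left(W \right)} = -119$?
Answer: $138$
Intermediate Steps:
$Y{\left(m,g \right)} = 0$ ($Y{\left(m,g \right)} = - 2 \left(m - m\right) = \left(-2\right) 0 = 0$)
$j = 19$ ($j = 19 - 0 = 19 + 0 = 19$)
$j - O{\left(187 \right)} = 19 - -119 = 19 + 119 = 138$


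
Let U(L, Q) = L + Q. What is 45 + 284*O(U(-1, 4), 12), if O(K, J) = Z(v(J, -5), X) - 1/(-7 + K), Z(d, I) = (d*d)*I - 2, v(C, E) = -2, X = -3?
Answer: -3860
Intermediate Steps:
Z(d, I) = -2 + I*d**2 (Z(d, I) = d**2*I - 2 = I*d**2 - 2 = -2 + I*d**2)
O(K, J) = -14 - 1/(-7 + K) (O(K, J) = (-2 - 3*(-2)**2) - 1/(-7 + K) = (-2 - 3*4) - 1/(-7 + K) = (-2 - 12) - 1/(-7 + K) = -14 - 1/(-7 + K))
45 + 284*O(U(-1, 4), 12) = 45 + 284*((97 - 14*(-1 + 4))/(-7 + (-1 + 4))) = 45 + 284*((97 - 14*3)/(-7 + 3)) = 45 + 284*((97 - 42)/(-4)) = 45 + 284*(-1/4*55) = 45 + 284*(-55/4) = 45 - 3905 = -3860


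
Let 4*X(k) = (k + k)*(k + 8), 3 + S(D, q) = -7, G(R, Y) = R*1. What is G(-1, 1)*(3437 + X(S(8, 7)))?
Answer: -3447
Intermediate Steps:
G(R, Y) = R
S(D, q) = -10 (S(D, q) = -3 - 7 = -10)
X(k) = k*(8 + k)/2 (X(k) = ((k + k)*(k + 8))/4 = ((2*k)*(8 + k))/4 = (2*k*(8 + k))/4 = k*(8 + k)/2)
G(-1, 1)*(3437 + X(S(8, 7))) = -(3437 + (1/2)*(-10)*(8 - 10)) = -(3437 + (1/2)*(-10)*(-2)) = -(3437 + 10) = -1*3447 = -3447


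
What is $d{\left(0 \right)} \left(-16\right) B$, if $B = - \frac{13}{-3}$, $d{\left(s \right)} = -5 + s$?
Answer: $\frac{1040}{3} \approx 346.67$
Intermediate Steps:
$B = \frac{13}{3}$ ($B = \left(-13\right) \left(- \frac{1}{3}\right) = \frac{13}{3} \approx 4.3333$)
$d{\left(0 \right)} \left(-16\right) B = \left(-5 + 0\right) \left(-16\right) \frac{13}{3} = \left(-5\right) \left(-16\right) \frac{13}{3} = 80 \cdot \frac{13}{3} = \frac{1040}{3}$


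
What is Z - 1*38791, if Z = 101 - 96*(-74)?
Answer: -31586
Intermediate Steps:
Z = 7205 (Z = 101 + 7104 = 7205)
Z - 1*38791 = 7205 - 1*38791 = 7205 - 38791 = -31586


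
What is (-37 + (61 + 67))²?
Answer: 8281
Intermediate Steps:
(-37 + (61 + 67))² = (-37 + 128)² = 91² = 8281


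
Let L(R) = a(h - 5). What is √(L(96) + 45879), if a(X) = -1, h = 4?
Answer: √45878 ≈ 214.19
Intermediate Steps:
L(R) = -1
√(L(96) + 45879) = √(-1 + 45879) = √45878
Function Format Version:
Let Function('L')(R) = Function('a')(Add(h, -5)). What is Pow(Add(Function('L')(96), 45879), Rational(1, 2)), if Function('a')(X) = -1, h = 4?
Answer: Pow(45878, Rational(1, 2)) ≈ 214.19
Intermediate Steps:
Function('L')(R) = -1
Pow(Add(Function('L')(96), 45879), Rational(1, 2)) = Pow(Add(-1, 45879), Rational(1, 2)) = Pow(45878, Rational(1, 2))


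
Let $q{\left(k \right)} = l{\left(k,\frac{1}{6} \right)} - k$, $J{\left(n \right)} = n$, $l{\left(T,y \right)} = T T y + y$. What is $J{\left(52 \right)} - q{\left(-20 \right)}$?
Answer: $- \frac{209}{6} \approx -34.833$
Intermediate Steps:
$l{\left(T,y \right)} = y + y T^{2}$ ($l{\left(T,y \right)} = T^{2} y + y = y T^{2} + y = y + y T^{2}$)
$q{\left(k \right)} = \frac{1}{6} - k + \frac{k^{2}}{6}$ ($q{\left(k \right)} = \frac{1 + k^{2}}{6} - k = \left(\frac{1}{6} + \frac{k^{2}}{6}\right) - k = \frac{1}{6} - k + \frac{k^{2}}{6}$)
$J{\left(52 \right)} - q{\left(-20 \right)} = 52 - \left(\frac{1}{6} - -20 + \frac{\left(-20\right)^{2}}{6}\right) = 52 - \left(\frac{1}{6} + 20 + \frac{1}{6} \cdot 400\right) = 52 - \left(\frac{1}{6} + 20 + \frac{200}{3}\right) = 52 - \frac{521}{6} = - \frac{209}{6}$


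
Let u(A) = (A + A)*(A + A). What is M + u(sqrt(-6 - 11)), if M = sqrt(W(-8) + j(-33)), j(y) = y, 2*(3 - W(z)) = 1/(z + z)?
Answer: -68 + I*sqrt(1918)/8 ≈ -68.0 + 5.4744*I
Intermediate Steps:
W(z) = 3 - 1/(4*z) (W(z) = 3 - 1/(2*(z + z)) = 3 - 1/(2*z)/2 = 3 - 1/(4*z))
u(A) = 4*A**2 (u(A) = (2*A)*(2*A) = 4*A**2)
M = I*sqrt(1918)/8 (M = sqrt((3 - 1/4/(-8)) - 33) = sqrt((3 - 1/4*(-1/8)) - 33) = sqrt((3 + 1/32) - 33) = sqrt(97/32 - 33) = sqrt(-959/32) = I*sqrt(1918)/8 ≈ 5.4744*I)
M + u(sqrt(-6 - 11)) = I*sqrt(1918)/8 + 4*(sqrt(-6 - 11))**2 = I*sqrt(1918)/8 + 4*(sqrt(-17))**2 = I*sqrt(1918)/8 + 4*(I*sqrt(17))**2 = I*sqrt(1918)/8 + 4*(-17) = I*sqrt(1918)/8 - 68 = -68 + I*sqrt(1918)/8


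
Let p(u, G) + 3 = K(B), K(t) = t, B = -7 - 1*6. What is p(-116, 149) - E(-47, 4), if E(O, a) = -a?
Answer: -12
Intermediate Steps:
B = -13 (B = -7 - 6 = -13)
p(u, G) = -16 (p(u, G) = -3 - 13 = -16)
p(-116, 149) - E(-47, 4) = -16 - (-1)*4 = -16 - 1*(-4) = -16 + 4 = -12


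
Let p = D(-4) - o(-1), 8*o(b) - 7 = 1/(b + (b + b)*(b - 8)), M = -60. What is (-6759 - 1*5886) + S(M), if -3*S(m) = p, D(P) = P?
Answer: -644812/51 ≈ -12643.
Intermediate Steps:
o(b) = 7/8 + 1/(8*(b + 2*b*(-8 + b))) (o(b) = 7/8 + 1/(8*(b + (b + b)*(b - 8))) = 7/8 + 1/(8*(b + (2*b)*(-8 + b))) = 7/8 + 1/(8*(b + 2*b*(-8 + b))))
p = -83/17 (p = -4 - (1 - 105*(-1) + 14*(-1)²)/(8*(-1)*(-15 + 2*(-1))) = -4 - (-1)*(1 + 105 + 14*1)/(8*(-15 - 2)) = -4 - (-1)*(1 + 105 + 14)/(8*(-17)) = -4 - (-1)*(-1)*120/(8*17) = -4 - 1*15/17 = -4 - 15/17 = -83/17 ≈ -4.8824)
S(m) = 83/51 (S(m) = -⅓*(-83/17) = 83/51)
(-6759 - 1*5886) + S(M) = (-6759 - 1*5886) + 83/51 = (-6759 - 5886) + 83/51 = -12645 + 83/51 = -644812/51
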